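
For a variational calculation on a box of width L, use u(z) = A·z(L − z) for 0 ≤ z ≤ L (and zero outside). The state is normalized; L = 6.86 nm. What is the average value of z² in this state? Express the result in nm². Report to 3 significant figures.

⟨z^2⟩ ≈ 13.4 nm^2

⟨z²⟩ = ∫ z^2 |u|² dz over the full domain.
Expanding the polynomial and integrating term by term, evaluating both integrals, ⟨z²⟩ = 2·L^2/7.
With L = 6.86, ⟨z^2⟩ = 13.45.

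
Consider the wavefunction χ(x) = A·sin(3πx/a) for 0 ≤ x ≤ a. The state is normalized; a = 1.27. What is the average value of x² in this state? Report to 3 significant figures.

⟨x^2⟩ ≈ 0.529

⟨x²⟩ = ∫ x^2 |χ|² dx over the full domain.
Using sin²θ = (1 − cos 2θ)/2, evaluating both integrals, ⟨x²⟩ = -a^2/(18·π^2) + a^2/3.
Putting a = 1.27 gives 0.5286.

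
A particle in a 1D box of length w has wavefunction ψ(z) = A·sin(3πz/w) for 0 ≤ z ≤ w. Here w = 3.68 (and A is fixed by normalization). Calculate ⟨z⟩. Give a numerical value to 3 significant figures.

By definition ⟨z⟩ = ∫ z |ψ(z)|² dz.
With ∫₀^w sin²(nπz/w) dz = w/2, since the A² factors cancel between numerator and denominator, ⟨z⟩ = w/2.
Putting w = 3.68 gives 1.840.

⟨z⟩ ≈ 1.84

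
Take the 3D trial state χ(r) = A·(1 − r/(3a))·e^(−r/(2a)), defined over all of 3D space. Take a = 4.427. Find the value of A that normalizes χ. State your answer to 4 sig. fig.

A ≈ 0.03709

Normalization requires ∫|χ|² 4πr² dr = 1, integrated from 0 to ∞.
With χ = A·(1 − r/(3a))·e^(−r/(2a)), the integral evaluates to A²·[8·π·a^3/3].
Setting this equal to 1 gives A² = 1/(8·π·a^3/3).
With a = 4.427: A² = 0.0013758 and A = 0.037092.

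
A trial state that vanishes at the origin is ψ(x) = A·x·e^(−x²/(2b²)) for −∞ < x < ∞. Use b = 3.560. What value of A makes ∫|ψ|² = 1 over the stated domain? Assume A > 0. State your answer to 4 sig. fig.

A ≈ 0.1581

Normalization requires ∫|ψ|² dx = 1, integrated from −∞ to ∞.
Carrying out the integral gives A² · √(π)·b^3/2.
Hence A² = 1/[√(π)·b^3/2].
Plugging in b = 3.560 yields A = 0.15814.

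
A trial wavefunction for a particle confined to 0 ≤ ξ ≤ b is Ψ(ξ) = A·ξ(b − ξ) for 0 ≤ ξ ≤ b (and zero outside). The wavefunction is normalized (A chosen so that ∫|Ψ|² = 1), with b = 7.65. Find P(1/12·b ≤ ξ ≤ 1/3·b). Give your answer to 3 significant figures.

P ≈ 0.205

The probability is P = ∫ |Ψ|² dξ over [1/12·b, 1/3·b].
Since A² = 1/(b^5/30), this is the region integral divided by the full normalization integral.
In terms of u = ξ/b (A² and the length scale cancel between numerator and denominator), P = [∫_{1/12}^{1/3} u^2·(1 - u)^2 du] / [∫_{0}^{1} u^2·(1 - u)^2 du].
Using ∫ u^2·(1 - u)^2 du = u^3·(6·u^2 - 15·u + 10)/30, the numerator is ≈ 0.0068263 and the denominator is 1/30.
Taking the ratio, P = 0.2048.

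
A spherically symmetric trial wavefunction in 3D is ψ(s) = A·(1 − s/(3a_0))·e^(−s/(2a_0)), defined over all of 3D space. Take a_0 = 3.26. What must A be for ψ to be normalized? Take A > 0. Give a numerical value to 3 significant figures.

The normalization condition is ∫|ψ|² 4πs² ds = 1 from 0 to ∞.
Using ∫₀^∞ sⁿ e^(−αs) ds = n!/αⁿ⁺¹, ∫|ψ|² 4πs² ds = A²·(8·π·a_0^3/3).
With a_0 = 3.26: A² = 0.003445 and A = 0.05870.

A ≈ 0.0587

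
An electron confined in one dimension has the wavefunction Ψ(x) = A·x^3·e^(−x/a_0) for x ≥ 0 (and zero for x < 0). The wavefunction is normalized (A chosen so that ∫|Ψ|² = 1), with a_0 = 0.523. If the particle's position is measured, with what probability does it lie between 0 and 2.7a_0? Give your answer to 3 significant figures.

P ≈ 0.298

|Ψ|² is the probability density, so P = ∫_{0}^{2.7a_0} |Ψ|² dx.
The normalization integral ∫|Ψ|²dx over the whole domain equals 45·a_0^7/8·A², and A² cancels in the ratio.
Substituting u = x/a_0, A² and the length scale cancel in the ratio: P = ∫_{0}^{2.7} u^6·e^(-2·u) du / ∫_{0}^{∞} u^6·e^(-2·u) du.
Using ∫ u^6·e^(-2·u) du = -(4·u^6 + 12·u^5 + 30·u^4 + 60·u^3 + 90·u^2 + 90·u + 45)·e^(-2·u)/8, the numerator is ≈ 1.6781 and the denominator is 45/8.
Taking the ratio, P = 0.2983.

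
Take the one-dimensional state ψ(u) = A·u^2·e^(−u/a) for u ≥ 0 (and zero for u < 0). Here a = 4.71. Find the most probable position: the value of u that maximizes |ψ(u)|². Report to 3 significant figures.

The maximum of |ψ(u)|² occurs where its derivative vanishes.
Solving yields u = 2·a.
With a = 4.71, the most probable position is 9.420.

u ≈ 9.42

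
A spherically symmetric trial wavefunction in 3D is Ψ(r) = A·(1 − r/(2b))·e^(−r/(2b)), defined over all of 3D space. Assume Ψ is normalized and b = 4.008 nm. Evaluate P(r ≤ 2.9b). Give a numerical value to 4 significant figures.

Integrate the radial probability density 4πr²|Ψ|² over r ≤ 2.9b.
The full normalization integral is A²·[8·π·b^3] = 1, fixing A².
Substituting u = r/b, A², 4π and the length scale all cancel in the ratio: P = ∫_{0}^{2.9} u^2·(1 - u/2)^2·e^(-u) du / ∫_{0}^{∞} u^2·(1 - u/2)^2·e^(-u) du.
Using ∫ u^2·(1 - u/2)^2·e^(-u) du = -(u^4/4 + u^2 + 2·u + 2)·e^(-u), the numerator is ≈ 0.135152 and the denominator is 2.
Taking the ratio yields P = 0.067576.

P ≈ 0.06758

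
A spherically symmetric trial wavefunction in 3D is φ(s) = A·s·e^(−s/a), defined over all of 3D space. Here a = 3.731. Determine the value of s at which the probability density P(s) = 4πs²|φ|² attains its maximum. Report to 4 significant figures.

The maximum of P(s) = 4πs²|φ|² occurs where its derivative vanishes.
This gives s = 2·a.
With a = 3.731, the most probable radial distance is 7.4620.

s ≈ 7.462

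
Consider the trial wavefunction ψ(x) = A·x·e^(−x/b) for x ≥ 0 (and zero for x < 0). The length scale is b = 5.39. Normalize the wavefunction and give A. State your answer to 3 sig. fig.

Normalization requires ∫|ψ|² dx = 1, integrated from 0 to ∞.
Carrying out the integral gives A² · b^3/4.
Hence A² = 1/[b^3/4].
Substituting b = 5.39 gives A² = 0.02554, so A = 0.1598.

A ≈ 0.160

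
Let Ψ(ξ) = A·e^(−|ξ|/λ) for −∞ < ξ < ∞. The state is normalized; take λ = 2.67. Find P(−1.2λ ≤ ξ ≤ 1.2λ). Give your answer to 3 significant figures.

P ≈ 0.909

The probability is P = ∫ |Ψ|² dξ over [−1.2λ, 1.2λ].
With A² fixed by ∫|Ψ|² = 1, i.e. A² = (λ)^(−1), substitute and integrate.
Both integrals are even about ξ = 0, so only the ξ ≥ 0 halves are needed (the factors of 2 cancel). In terms of u = ξ/λ (A² and the length scale cancel between numerator and denominator), P = [∫_{0}^{1.2} e^(-2·u) du] / [∫_{0}^{∞} e^(-2·u) du].
An antiderivative of e^(-2·u) is -e^(-2·u)/2; evaluating from 0 to 1.2 gives 1/2 - e^(-12/5)/2, while the full integral is 1/2.
Taking the ratio, P = 0.9093.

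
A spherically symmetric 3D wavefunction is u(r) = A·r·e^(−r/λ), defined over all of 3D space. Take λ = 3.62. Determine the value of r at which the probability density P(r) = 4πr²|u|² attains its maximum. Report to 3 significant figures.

Set d/dr [P(r) = 4πr²|u|²] = 0 and solve for r > 0.
This gives r = 2·λ.
With λ = 3.62, the most probable radial distance is 7.240.

r ≈ 7.24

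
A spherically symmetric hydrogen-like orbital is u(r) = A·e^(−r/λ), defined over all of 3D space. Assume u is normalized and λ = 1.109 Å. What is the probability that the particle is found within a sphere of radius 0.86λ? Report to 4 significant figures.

Integrate the radial probability density 4πr²|u|² over r ≤ 0.86λ.
Normalization gives A² = 1/(π·λ^3).
Substituting t = r/λ, A², 4π and the length scale all cancel in the ratio: P = ∫_{0}^{0.86} t^2·e^(-2·t) dt / ∫_{0}^{∞} t^2·e^(-2·t) dt.
With ∫ t^2·e^(-2·t) dt = -(2·t^2 + 2·t + 1)·e^(-2·t)/4 + C, the region integral is 1/4 - 5249·e^(-43/25)/5000 and the full one is 1/4.
The region integral divided by the full integral gives P = 0.24807.

P ≈ 0.2481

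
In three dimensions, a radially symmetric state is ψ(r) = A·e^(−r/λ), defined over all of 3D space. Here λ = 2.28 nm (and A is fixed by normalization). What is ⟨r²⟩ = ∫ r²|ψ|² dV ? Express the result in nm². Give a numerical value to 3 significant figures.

By definition ⟨r²⟩ = ∫ r^2 |ψ(r)|² 4πr² dr.
Recall ∫₀^∞ r^m e^(−r/β) dr = m!·β^(m+1), evaluating both integrals, ⟨r²⟩ = 3·λ^2.
Putting λ = 2.28 gives 15.60.

⟨r^2⟩ ≈ 15.6 nm^2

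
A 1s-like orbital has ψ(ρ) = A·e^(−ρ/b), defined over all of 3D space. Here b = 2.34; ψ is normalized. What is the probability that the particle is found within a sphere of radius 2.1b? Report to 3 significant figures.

P ≈ 0.790

Integrate the radial probability density 4πρ²|ψ|² over ρ ≤ 2.1b.
A² is fixed by ∫₀^∞ 4πρ²|ψ|² dρ = 1, i.e. A² = (π·b^3)^(−1).
In terms of u = ρ/b (A², 4π and the length scale all cancel between numerator and denominator), P = [∫_{0}^{2.1} u^2·e^(-2·u) du] / [∫_{0}^{∞} u^2·e^(-2·u) du].
Using ∫ u^2·e^(-2·u) du = -(2·u^2 + 2·u + 1)·e^(-2·u)/4, the numerator is 1/4 - 701·e^(-21/5)/200 and the denominator is 1/4.
The region integral divided by the full integral gives P = 0.7898.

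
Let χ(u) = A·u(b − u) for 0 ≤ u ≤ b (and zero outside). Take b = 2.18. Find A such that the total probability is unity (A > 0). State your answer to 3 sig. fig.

Require ∫ |χ|² du = 1 over the whole domain.
Expanding the polynomial and integrating term by term, carrying out the integral gives A² · b^5/30.
Setting this equal to 1 gives A² = 1/(b^5/30).
Substituting b = 2.18 gives A² = 0.6093, so A = 0.7806.

A ≈ 0.781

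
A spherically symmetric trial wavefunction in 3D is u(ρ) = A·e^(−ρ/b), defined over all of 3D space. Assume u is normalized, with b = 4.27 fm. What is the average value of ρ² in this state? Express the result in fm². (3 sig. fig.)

By definition ⟨ρ²⟩ = ∫ ρ^2 |u(ρ)|² 4πρ² dρ.
The ratio of the moment integral to the normalization integral gives ⟨ρ²⟩ = 3·b^2.
With b = 4.27, ⟨ρ^2⟩ = 54.70.

⟨ρ^2⟩ ≈ 54.7 fm^2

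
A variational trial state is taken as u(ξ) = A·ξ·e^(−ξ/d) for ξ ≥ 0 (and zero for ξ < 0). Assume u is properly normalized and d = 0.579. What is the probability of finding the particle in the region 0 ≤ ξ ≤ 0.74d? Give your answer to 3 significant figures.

P = ∫_{0}^{0.74d} |u(ξ)|² dξ.
The normalization integral ∫|u|²dξ over the whole domain equals d^3/4·A², and A² cancels in the ratio.
Let t = ξ/d; then A² and the length scale cancel, so P = ∫_{0}^{0.74} t^2·e^(-2·t) dt ÷ ∫_{0}^{∞} t^2·e^(-2·t) dt.
Using ∫ t^2·e^(-2·t) dt = -(2·t^2 + 2·t + 1)·e^(-2·t)/4, the numerator is 1/4 - 4469·e^(-37/25)/5000 and the denominator is 1/4.
The result is P = 0.1861.

P ≈ 0.186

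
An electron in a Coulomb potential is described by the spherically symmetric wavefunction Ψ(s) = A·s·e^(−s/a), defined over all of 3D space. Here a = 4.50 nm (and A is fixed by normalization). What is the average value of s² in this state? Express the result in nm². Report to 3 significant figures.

By definition ⟨s²⟩ = ∫ s^2 |Ψ(s)|² 4πs² ds.
Evaluating both integrals, ⟨s²⟩ = 15·a^2/2.
With a = 4.50, ⟨s^2⟩ = 151.9.

⟨s^2⟩ ≈ 152 nm^2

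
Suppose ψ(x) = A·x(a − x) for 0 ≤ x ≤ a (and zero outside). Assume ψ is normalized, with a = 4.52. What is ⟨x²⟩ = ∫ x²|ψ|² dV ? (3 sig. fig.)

⟨x^2⟩ ≈ 5.84

The expectation value is the |ψ|²-weighted average of x^2: ∫ x^2|ψ|² dx.
Since the A² factors cancel between numerator and denominator, ⟨x²⟩ = 2·a^2/7.
With a = 4.52, ⟨x^2⟩ = 5.837.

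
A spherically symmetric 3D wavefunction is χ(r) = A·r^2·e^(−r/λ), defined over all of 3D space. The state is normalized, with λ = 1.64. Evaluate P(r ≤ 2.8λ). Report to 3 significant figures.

P ≈ 0.330

P = ∫ |χ|² 4πr² dr over r ≤ 2.8λ.
The full normalization integral is A²·[45·π·λ^7/2] = 1, fixing A².
Substituting u = r/λ, A², 4π and the length scale all cancel in the ratio: P = ∫_{0}^{2.8} u^6·e^(-2·u) du / ∫_{0}^{∞} u^6·e^(-2·u) du.
An antiderivative of u^6·e^(-2·u) is -(4·u^6 + 12·u^5 + 30·u^4 + 60·u^3 + 90·u^2 + 90·u + 45)·e^(-2·u)/8; evaluating from 0 to 2.8 gives ≈ 1.8548, while the full integral is 45/8.
Taking the ratio yields P = 0.3297.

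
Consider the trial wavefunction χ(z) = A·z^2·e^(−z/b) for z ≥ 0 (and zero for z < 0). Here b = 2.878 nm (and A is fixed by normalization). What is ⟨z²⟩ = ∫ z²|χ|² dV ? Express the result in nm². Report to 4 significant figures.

⟨z^2⟩ ≈ 62.12 nm^2

The expectation value is the |χ|²-weighted average of z^2: ∫ z^2|χ|² dz.
With ∫₀^∞ z^6 e^(−αz) dz = 6!/α^7, evaluating both integrals, ⟨z²⟩ = 15·b^2/2.
Putting b = 2.878 gives 62.122.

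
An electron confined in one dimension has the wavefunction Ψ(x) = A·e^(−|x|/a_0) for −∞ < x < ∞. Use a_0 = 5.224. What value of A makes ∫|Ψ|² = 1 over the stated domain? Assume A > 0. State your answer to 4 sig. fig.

A ≈ 0.4375

Require ∫ |Ψ|² dx = 1 over the whole domain.
The integral (without the A² prefactor) comes out to a_0.
Hence A² = 1/[a_0].
With a_0 = 5.224: A² = 0.19142 and A = 0.43752.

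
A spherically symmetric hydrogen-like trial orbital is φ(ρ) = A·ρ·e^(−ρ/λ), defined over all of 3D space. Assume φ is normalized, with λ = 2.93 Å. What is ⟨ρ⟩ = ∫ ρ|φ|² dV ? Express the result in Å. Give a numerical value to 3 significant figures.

⟨ρ⟩ ≈ 7.33 Å

The expectation value is the |φ|²-weighted average of ρ: ∫ ρ|φ|² 4πρ² dρ.
Evaluating both integrals, ⟨ρ⟩ = 5·λ/2.
With λ = 2.93, ⟨ρ⟩ = 7.325.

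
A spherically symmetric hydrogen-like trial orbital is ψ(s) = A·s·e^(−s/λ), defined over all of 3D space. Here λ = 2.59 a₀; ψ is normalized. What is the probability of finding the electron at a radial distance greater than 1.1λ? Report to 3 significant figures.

P = ∫ |ψ|² 4πs² ds over s > 1.1λ.
Normalization gives A² = 1/(3·π·λ^5).
In terms of u = s/λ (A², 4π and the length scale all cancel between numerator and denominator), P = [∫_{1.1}^{∞} u^4·e^(-2·u) du] / [∫_{0}^{∞} u^4·e^(-2·u) du].
With ∫ u^4·e^(-2·u) du = -(u^4/2 + u^3 + 3·u^2/2 + 3·u/2 + 3/4)·e^(-2·u) + C, the region integral is ≈ 0.69563 and the full one is 3/4.
Taking the ratio yields P = 0.9275.

P ≈ 0.928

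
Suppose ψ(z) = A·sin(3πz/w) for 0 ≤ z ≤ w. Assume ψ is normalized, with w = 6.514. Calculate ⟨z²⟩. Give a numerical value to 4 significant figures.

By definition ⟨z²⟩ = ∫ z^2 |ψ(z)|² dz.
Using sin²θ = (1 − cos 2θ)/2, since the A² factors cancel between numerator and denominator, ⟨z²⟩ = -w^2/(18·π^2) + w^2/3.
With w = 6.514, ⟨z^2⟩ = 13.905.

⟨z^2⟩ ≈ 13.91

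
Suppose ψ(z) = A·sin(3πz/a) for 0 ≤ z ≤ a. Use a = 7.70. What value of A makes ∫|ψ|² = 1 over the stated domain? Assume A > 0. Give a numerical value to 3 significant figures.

A ≈ 0.510

We need A² ∫|f|² dz = 1, taking the integral from 0 to a.
Using sin²θ = (1 − cos 2θ)/2, carrying out the integral gives A² · a/2.
Hence A² = 1/[a/2].
Plugging in a = 7.70 yields A = 0.5096.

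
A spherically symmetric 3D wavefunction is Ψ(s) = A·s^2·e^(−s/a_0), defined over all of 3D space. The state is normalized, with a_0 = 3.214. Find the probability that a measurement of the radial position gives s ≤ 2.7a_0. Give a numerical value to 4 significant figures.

P ≈ 0.2983

With dV = 4πs²ds, the probability is ∫|Ψ|² dV over s ≤ 2.7a_0.
The full normalization integral is A²·[45·π·a_0^7/2] = 1, fixing A².
In terms of u = s/a_0 (A², 4π and the length scale all cancel between numerator and denominator), P = [∫_{0}^{2.7} u^6·e^(-2·u) du] / [∫_{0}^{∞} u^6·e^(-2·u) du].
With ∫ u^6·e^(-2·u) du = -(4·u^6 + 12·u^5 + 30·u^4 + 60·u^3 + 90·u^2 + 90·u + 45)·e^(-2·u)/8 + C, the region integral is ≈ 1.67810 and the full one is 45/8.
This evaluates to P = 0.29833.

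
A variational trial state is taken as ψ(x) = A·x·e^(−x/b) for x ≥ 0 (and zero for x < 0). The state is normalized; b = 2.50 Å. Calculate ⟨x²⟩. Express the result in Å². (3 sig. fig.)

⟨x^2⟩ ≈ 18.8 Å^2

The expectation value is the |ψ|²-weighted average of x^2: ∫ x^2|ψ|² dx.
Evaluating both integrals, ⟨x²⟩ = 3·b^2.
With b = 2.50, ⟨x^2⟩ = 18.75.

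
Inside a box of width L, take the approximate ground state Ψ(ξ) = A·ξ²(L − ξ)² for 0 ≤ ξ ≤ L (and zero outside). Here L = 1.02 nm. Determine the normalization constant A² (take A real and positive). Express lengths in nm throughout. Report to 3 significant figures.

The normalization condition is ∫|Ψ|² dξ = 1 from 0 to L.
Carrying out the integral gives A² · L^9/630.
So A² = (L^9/630)^(−1).
Substituting L = 1.02 gives A² = 527.2, so A = 22.96.

A^2 ≈ 527 nm^(-9)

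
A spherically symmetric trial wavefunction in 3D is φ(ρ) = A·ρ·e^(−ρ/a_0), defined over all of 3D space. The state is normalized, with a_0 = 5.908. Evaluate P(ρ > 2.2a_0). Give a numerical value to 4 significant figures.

With dV = 4πρ²dρ, the probability is ∫|φ|² dV over ρ > 2.2a_0.
A² is fixed by ∫₀^∞ 4πρ²|φ|² dρ = 1, i.e. A² = (3·π·a_0^5)^(−1).
In terms of u = ρ/a_0 (A², 4π and the length scale all cancel between numerator and denominator), P = [∫_{2.2}^{∞} u^4·e^(-2·u) du] / [∫_{0}^{∞} u^4·e^(-2·u) du].
An antiderivative of u^4·e^(-2·u) is -(u^4/2 + u^3 + 3·u^2/2 + 3·u/2 + 3/4)·e^(-2·u); evaluating from 2.2 to ∞ gives ≈ 0.413388, while the full integral is 3/4.
Taking the ratio yields P = 0.55118.

P ≈ 0.5512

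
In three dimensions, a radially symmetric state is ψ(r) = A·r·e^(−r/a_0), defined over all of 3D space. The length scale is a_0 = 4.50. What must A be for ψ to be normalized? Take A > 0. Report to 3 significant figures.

The normalization condition is ∫|ψ|² 4πr² dr = 1 from 0 to ∞.
(Spherical symmetry: dV = 4πr² dr.)
With ∫₀^∞ r^4 e^(−αr) dr = 4!/α^5, carrying out the integral gives A² · 3·π·a_0^5.
So A² = (3·π·a_0^5)^(−1).
Plugging in a_0 = 4.50 yields A = 0.007583.

A ≈ 0.00758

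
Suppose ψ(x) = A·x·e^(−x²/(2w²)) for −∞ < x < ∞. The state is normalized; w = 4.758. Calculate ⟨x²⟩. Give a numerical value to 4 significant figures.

⟨x²⟩ = ∫ x^2 |ψ|² dx over the full domain.
Differentiating ∫e^(−αx²) dx = √(π/α) under α to get the higher moments, the ratio of the moment integral to the normalization integral gives ⟨x²⟩ = 3·w^2/2.
Putting w = 4.758 gives 33.958.

⟨x^2⟩ ≈ 33.96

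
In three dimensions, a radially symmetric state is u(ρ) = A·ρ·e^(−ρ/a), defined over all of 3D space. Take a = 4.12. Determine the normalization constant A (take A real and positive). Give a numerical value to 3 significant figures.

A ≈ 0.00945

The normalization condition is ∫|u|² 4πρ² dρ = 1 from 0 to ∞.
Carrying out the integral gives A² · 3·π·a^5.
So A² = (3·π·a^5)^(−1).
Plugging in a = 4.12 yields A = 0.009454.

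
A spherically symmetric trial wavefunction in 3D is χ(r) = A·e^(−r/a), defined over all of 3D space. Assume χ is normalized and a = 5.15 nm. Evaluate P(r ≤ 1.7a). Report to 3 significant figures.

P = ∫ |χ|² 4πr² dr over r ≤ 1.7a.
Normalization gives A² = 1/(π·a^3).
Substituting u = r/a, A², 4π and the length scale all cancel in the ratio: P = ∫_{0}^{1.7} u^2·e^(-2·u) du / ∫_{0}^{∞} u^2·e^(-2·u) du.
Using ∫ u^2·e^(-2·u) du = -(2·u^2 + 2·u + 1)·e^(-2·u)/4, the numerator is 1/4 - 509·e^(-17/5)/200 and the denominator is 1/4.
This evaluates to P = 0.6603.

P ≈ 0.660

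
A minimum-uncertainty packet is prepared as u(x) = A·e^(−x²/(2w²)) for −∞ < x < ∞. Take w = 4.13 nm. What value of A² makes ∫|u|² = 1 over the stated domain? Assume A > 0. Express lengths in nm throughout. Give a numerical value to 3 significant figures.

A^2 ≈ 0.137 nm^(-1)

We need A² ∫|f|² dx = 1, taking the integral from −∞ to ∞.
With ∫_{−∞}^{∞} x^(2m) e^(−αx²) dx = (2m−1)!!·√π / (2^m α^(m+1/2)), ∫|u|² dx = A²·(√(π)·w).
Setting this equal to 1 gives A² = 1/(√(π)·w).
Plugging in w = 4.13 yields A = 0.3696.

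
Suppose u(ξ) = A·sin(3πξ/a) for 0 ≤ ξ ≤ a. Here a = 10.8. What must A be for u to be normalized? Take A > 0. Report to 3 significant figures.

We need A² ∫|f|² dξ = 1, taking the integral from 0 to a.
The integral (without the A² prefactor) comes out to a/2.
Setting this equal to 1 gives A² = 1/(a/2).
With a = 10.8: A² = 0.1852 and A = 0.4303.

A ≈ 0.430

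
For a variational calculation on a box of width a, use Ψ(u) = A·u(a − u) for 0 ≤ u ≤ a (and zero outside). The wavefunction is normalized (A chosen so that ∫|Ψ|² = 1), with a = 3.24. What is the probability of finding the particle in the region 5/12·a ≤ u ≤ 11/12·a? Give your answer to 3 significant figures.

The probability is P = ∫ |Ψ|² du over [5/12·a, 11/12·a].
Since A² = 1/(a^5/30), this is the region integral divided by the full normalization integral.
Substituting t = u/a, A² and the length scale cancel in the ratio: P = ∫_{5/12}^{11/12} t^2·(1 - t)^2 dt / ∫_{0}^{1} t^2·(1 - t)^2 dt.
Using ∫ t^2·(1 - t)^2 dt = t^3·(6·t^2 - 15·t + 10)/30, the numerator is ≈ 0.021610 and the denominator is 1/30.
This works out to P = 4481/6912.

P ≈ 0.648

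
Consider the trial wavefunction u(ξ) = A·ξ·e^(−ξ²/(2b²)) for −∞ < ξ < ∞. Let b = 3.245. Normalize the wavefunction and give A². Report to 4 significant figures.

Require ∫ |u|² dξ = 1 over the whole domain.
With u = A·ξ·e^(−ξ²/(2b²)), the integral evaluates to A²·[√(π)·b^3/2].
So A² = (√(π)·b^3/2)^(−1).
Plugging in b = 3.245 yields A = 0.18172.

A^2 ≈ 0.03302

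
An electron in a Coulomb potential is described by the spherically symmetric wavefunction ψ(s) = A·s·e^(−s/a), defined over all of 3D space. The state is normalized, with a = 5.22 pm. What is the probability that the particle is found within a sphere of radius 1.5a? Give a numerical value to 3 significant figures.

Integrate the radial probability density 4πs²|ψ|² over s ≤ 1.5a.
Normalization gives A² = 1/(3·π·a^5).
Let u = s/a; then A², 4π and the length scale all cancel, so P = ∫_{0}^{1.5} u^4·e^(-2·u) du ÷ ∫_{0}^{∞} u^4·e^(-2·u) du.
An antiderivative of u^4·e^(-2·u) is -(u^4/2 + u^3 + 3·u^2/2 + 3·u/2 + 3/4)·e^(-2·u); evaluating from 0 to 1.5 gives 3/4 - 393·e^(-3)/32, while the full integral is 3/4.
The region integral divided by the full integral gives P = 0.1847.

P ≈ 0.185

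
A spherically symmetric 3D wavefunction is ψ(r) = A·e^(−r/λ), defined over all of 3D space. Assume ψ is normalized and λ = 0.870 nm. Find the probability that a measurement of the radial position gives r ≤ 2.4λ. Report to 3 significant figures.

P ≈ 0.857

With dV = 4πr²dr, the probability is ∫|ψ|² dV over r ≤ 2.4λ.
Normalization gives A² = 1/(π·λ^3).
In terms of u = r/λ (A², 4π and the length scale all cancel between numerator and denominator), P = [∫_{0}^{2.4} u^2·e^(-2·u) du] / [∫_{0}^{∞} u^2·e^(-2·u) du].
Using ∫ u^2·e^(-2·u) du = -(2·u^2 + 2·u + 1)·e^(-2·u)/4, the numerator is 1/4 - 433·e^(-24/5)/100 and the denominator is 1/4.
The region integral divided by the full integral gives P = 0.8575.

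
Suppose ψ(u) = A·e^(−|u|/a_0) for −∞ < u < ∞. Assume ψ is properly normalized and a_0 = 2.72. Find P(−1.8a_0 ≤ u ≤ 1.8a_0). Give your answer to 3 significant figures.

P = ∫_{−1.8a_0}^{1.8a_0} |ψ(u)|² du.
With A² fixed by ∫|ψ|² = 1, i.e. A² = (a_0)^(−1), substitute and integrate.
Both integrals are even about u = 0, so only the u ≥ 0 halves are needed (the factors of 2 cancel). Substituting t = u/a_0, A² and the length scale cancel in the ratio: P = ∫_{0}^{1.8} e^(-2·t) dt / ∫_{0}^{∞} e^(-2·t) dt.
An antiderivative of e^(-2·t) is -e^(-2·t)/2; evaluating from 0 to 1.8 gives 1/2 - e^(-18/5)/2, while the full integral is 1/2.
This works out to P = 0.9727.

P ≈ 0.973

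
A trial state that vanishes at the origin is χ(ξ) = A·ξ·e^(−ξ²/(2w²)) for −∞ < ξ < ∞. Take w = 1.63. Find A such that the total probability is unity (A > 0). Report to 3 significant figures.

We need A² ∫|f|² dξ = 1, taking the integral from −∞ to ∞.
With χ = A·ξ·e^(−ξ²/(2w²)), the integral evaluates to A²·[√(π)·w^3/2].
Setting this equal to 1 gives A² = 1/(√(π)·w^3/2).
Substituting w = 1.63 gives A² = 0.2606, so A = 0.5104.

A ≈ 0.510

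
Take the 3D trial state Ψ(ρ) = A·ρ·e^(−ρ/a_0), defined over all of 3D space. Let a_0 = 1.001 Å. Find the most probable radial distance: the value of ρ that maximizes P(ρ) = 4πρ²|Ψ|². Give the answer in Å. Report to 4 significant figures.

Differentiate P(ρ) = 4πρ²|Ψ|² with respect to ρ and set to zero.
This gives ρ = 2·a_0.
With a_0 = 1.001, the most probable radial distance is 2.0020 Å.

ρ ≈ 2.002 Å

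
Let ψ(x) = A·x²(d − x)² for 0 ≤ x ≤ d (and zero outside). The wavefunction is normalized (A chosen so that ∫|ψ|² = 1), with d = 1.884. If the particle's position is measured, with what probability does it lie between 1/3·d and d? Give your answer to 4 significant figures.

The probability is P = ∫ |ψ|² dx over [1/3·d, d].
The normalization integral ∫|ψ|²dx over the whole domain equals d^9/630·A², and A² cancels in the ratio.
Let u = x/d; then A² and the length scale cancel, so P = ∫_{1/3}^{1} u^4·(1 - u)^4 du ÷ ∫_{0}^{1} u^4·(1 - u)^4 du.
An antiderivative of u^4·(1 - u)^4 is u^5·(70·u^4 - 315·u^3 + 540·u^2 - 420·u + 126)/630; evaluating from 1/3 to 1 gives ≈ 0.00135739, while the full integral is 1/630.
Taking the ratio, P = 0.85515.

P ≈ 0.8552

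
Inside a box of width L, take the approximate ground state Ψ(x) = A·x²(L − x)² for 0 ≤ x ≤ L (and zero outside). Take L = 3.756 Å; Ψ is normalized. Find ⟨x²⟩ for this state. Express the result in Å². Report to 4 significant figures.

⟨x^2⟩ ≈ 3.848 Å^2

By definition ⟨x²⟩ = ∫ x^2 |Ψ(x)|² dx.
Expanding the polynomial and integrating term by term, since the A² factors cancel between numerator and denominator, ⟨x²⟩ = 3·L^2/11.
Putting L = 3.756 gives 3.8475.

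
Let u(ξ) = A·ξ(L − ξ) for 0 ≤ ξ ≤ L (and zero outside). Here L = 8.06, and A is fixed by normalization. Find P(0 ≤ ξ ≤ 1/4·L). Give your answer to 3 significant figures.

P ≈ 0.104

|u|² is the probability density, so P = ∫_{0}^{1/4·L} |u|² dξ.
The normalization integral ∫|u|²dξ over the whole domain equals L^5/30·A², and A² cancels in the ratio.
In terms of t = ξ/L (A² and the length scale cancel between numerator and denominator), P = [∫_{0}^{1/4} t^2·(1 - t)^2 dt] / [∫_{0}^{1} t^2·(1 - t)^2 dt].
An antiderivative of t^2·(1 - t)^2 is t^3·(6·t^2 - 15·t + 10)/30; evaluating from 0 to 1/4 gives ≈ 0.0034505, while the full integral is 1/30.
The result is P = 53/512.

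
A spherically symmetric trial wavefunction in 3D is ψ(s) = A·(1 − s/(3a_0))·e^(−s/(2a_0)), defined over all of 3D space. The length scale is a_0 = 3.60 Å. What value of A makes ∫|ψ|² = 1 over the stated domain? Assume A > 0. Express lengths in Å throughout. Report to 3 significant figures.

A ≈ 0.0506 Å^(-3/2)

The normalization condition is ∫|ψ|² 4πs² ds = 1 from 0 to ∞.
In 3D with spherical symmetry the volume element is 4πs² ds.
The integral (without the A² prefactor) comes out to 8·π·a_0^3/3.
Plugging in a_0 = 3.60 yields A = 0.05058.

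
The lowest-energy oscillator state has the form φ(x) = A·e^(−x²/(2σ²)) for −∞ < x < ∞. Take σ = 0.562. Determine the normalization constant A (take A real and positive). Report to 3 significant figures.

A ≈ 1.00

The normalization condition is ∫|φ|² dx = 1 from −∞ to ∞.
With ∫_{−∞}^{∞} x^(2m) e^(−αx²) dx = (2m−1)!!·√π / (2^m α^(m+1/2)), carrying out the integral gives A² · √(π)·σ.
With σ = 0.562: A² = 1.004 and A = 1.002.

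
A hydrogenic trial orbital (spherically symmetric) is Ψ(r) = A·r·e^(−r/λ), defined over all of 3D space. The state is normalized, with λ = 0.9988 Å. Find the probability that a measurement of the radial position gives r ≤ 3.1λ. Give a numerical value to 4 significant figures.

P ≈ 0.7408

With dV = 4πr²dr, the probability is ∫|Ψ|² dV over r ≤ 3.1λ.
The full normalization integral is A²·[3·π·λ^5] = 1, fixing A².
In terms of u = r/λ (A², 4π and the length scale all cancel between numerator and denominator), P = [∫_{0}^{3.1} u^4·e^(-2·u) du] / [∫_{0}^{∞} u^4·e^(-2·u) du].
An antiderivative of u^4·e^(-2·u) is -(u^4/2 + u^3 + 3·u^2/2 + 3·u/2 + 3/4)·e^(-2·u); evaluating from 0 to 3.1 gives ≈ 0.555617, while the full integral is 3/4.
This evaluates to P = 0.74082.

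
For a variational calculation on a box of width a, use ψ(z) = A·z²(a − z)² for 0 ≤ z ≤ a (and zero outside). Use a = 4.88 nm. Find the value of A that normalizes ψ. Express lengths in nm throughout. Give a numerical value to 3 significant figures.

We need A² ∫|f|² dz = 1, taking the integral from 0 to a.
Expanding the polynomial and integrating term by term, ∫|ψ|² dz = A²·(a^9/630).
Hence A² = 1/[a^9/630].
Substituting a = 4.88 gives A² = 0.0004014, so A = 0.02003.

A ≈ 0.0200 nm^(-9/2)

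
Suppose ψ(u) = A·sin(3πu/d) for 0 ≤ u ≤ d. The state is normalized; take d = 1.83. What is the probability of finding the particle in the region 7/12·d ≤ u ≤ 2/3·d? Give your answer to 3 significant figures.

The probability is P = ∫ |ψ|² du over [7/12·d, 2/3·d].
With A² fixed by ∫|ψ|² = 1, i.e. A² = (d/2)^(−1), substitute and integrate.
Let t = u/d; then A² and the length scale cancel, so P = ∫_{7/12}^{2/3} sin(3·π·t)^2 dt ÷ ∫_{0}^{1} sin(3·π·t)^2 dt.
An antiderivative of sin(3·π·t)^2 is t/2 - sin(6·π·t)/(12·π); evaluating from 7/12 to 2/3 gives 1/24 - 1/(12·π), while the full integral is 1/2.
The result is P = (-2 + π)/(12·π).

P ≈ 0.0303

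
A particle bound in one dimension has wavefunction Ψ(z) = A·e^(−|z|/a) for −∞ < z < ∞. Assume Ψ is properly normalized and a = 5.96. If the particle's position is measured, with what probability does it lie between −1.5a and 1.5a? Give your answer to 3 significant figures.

The probability is P = ∫ |Ψ|² dz over [−1.5a, 1.5a].
With A² fixed by ∫|Ψ|² = 1, i.e. A² = (a)^(−1), substitute and integrate.
By symmetry take twice the z ≥ 0 contribution in numerator and denominator; the 2's cancel. Substituting u = z/a, A² and the length scale cancel in the ratio: P = ∫_{0}^{1.5} e^(-2·u) du / ∫_{0}^{∞} e^(-2·u) du.
Using ∫ e^(-2·u) du = -e^(-2·u)/2, the numerator is 1/2 - e^(-3)/2 and the denominator is 1/2.
Taking the ratio, P = 0.9502.

P ≈ 0.950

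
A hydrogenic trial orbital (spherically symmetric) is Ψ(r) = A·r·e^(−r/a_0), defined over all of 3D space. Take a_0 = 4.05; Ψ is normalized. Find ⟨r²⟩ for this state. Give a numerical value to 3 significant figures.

⟨r^2⟩ ≈ 123

By definition ⟨r²⟩ = ∫ r^2 |Ψ(r)|² 4πr² dr.
Using ∫₀^∞ rⁿ e^(−αr) dr = n!/αⁿ⁺¹, the ratio of the moment integral to the normalization integral gives ⟨r²⟩ = 15·a_0^2/2.
With a_0 = 4.05, ⟨r^2⟩ = 123.0.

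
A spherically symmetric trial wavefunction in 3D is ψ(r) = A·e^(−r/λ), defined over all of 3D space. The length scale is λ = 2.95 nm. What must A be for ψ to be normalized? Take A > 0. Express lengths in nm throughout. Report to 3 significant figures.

A ≈ 0.111 nm^(-3/2)

Require ∫ |ψ|² 4πr² dr = 1 over the whole domain.
In 3D with spherical symmetry the volume element is 4πr² dr.
With ∫₀^∞ r^2 e^(−αr) dr = 2!/α^3, the integral (without the A² prefactor) comes out to π·λ^3.
Substituting λ = 2.95 gives A² = 0.01240, so A = 0.1114.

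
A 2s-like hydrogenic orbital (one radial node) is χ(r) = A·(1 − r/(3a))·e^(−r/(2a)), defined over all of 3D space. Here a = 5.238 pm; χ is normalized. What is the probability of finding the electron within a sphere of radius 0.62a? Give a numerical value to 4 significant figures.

With dV = 4πr²dr, the probability is ∫|χ|² dV over r ≤ 0.62a.
A² is fixed by ∫₀^∞ 4πr²|χ|² dr = 1, i.e. A² = (8·π·a^3/3)^(−1).
In terms of u = r/a (A², 4π and the length scale all cancel between numerator and denominator), P = [∫_{0}^{0.62} u^2·(1 - u/3)^2·e^(-u) du] / [∫_{0}^{∞} u^2·(1 - u/3)^2·e^(-u) du].
An antiderivative of u^2·(1 - u/3)^2·e^(-u) is (-u^4 + 2·u^3 - 3·u^2 - 6·u - 6)·e^(-u)/9; evaluating from 0 to 0.62 gives ≈ 0.0364165, while the full integral is 2/3.
This evaluates to P = 0.054625.

P ≈ 0.05462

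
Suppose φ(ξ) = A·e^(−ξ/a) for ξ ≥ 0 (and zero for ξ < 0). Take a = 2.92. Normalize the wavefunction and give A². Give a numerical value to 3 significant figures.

The normalization condition is ∫|φ|² dξ = 1 from 0 to ∞.
Carrying out the integral gives A² · a/2.
Setting this equal to 1 gives A² = 1/(a/2).
With a = 2.92: A² = 0.6849 and A = 0.8276.

A^2 ≈ 0.685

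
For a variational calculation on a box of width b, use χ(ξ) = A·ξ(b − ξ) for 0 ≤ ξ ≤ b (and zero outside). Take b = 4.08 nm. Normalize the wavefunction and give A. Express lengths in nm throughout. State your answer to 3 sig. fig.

A ≈ 0.163 nm^(-5/2)

Normalization requires ∫|χ|² dξ = 1, integrated from 0 to b.
Expanding the polynomial and integrating term by term, ∫|χ|² dξ = A²·(b^5/30).
Setting this equal to 1 gives A² = 1/(b^5/30).
Plugging in b = 4.08 yields A = 0.1629.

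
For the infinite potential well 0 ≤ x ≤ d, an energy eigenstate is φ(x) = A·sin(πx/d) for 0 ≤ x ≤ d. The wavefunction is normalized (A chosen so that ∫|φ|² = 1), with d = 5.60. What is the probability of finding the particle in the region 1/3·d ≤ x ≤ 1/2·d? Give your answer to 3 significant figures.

P ≈ 0.304

P = ∫_{1/3·d}^{1/2·d} |φ(x)|² dx.
With A² fixed by ∫|φ|² = 1, i.e. A² = (d/2)^(−1), substitute and integrate.
Substituting u = x/d, A² and the length scale cancel in the ratio: P = ∫_{1/3}^{1/2} sin(π·u)^2 du / ∫_{0}^{1} sin(π·u)^2 du.
An antiderivative of sin(π·u)^2 is u/2 - sin(2·π·u)/(4·π); evaluating from 1/3 to 1/2 gives √(3)/(8·π) + 1/12, while the full integral is 1/2.
This works out to P = (√(3)/4 + π/6)/π.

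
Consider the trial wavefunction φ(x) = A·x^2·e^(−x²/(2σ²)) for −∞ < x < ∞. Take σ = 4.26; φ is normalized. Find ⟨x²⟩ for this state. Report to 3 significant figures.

By definition ⟨x²⟩ = ∫ x^2 |φ(x)|² dx.
The ratio of the moment integral to the normalization integral gives ⟨x²⟩ = 5·σ^2/2.
Putting σ = 4.26 gives 45.37.

⟨x^2⟩ ≈ 45.4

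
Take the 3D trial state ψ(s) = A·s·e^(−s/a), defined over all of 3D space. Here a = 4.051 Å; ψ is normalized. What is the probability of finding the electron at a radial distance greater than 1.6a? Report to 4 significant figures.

P ≈ 0.7806

P = ∫ |ψ|² 4πs² ds over s > 1.6a.
A² is fixed by ∫₀^∞ 4πs²|ψ|² ds = 1, i.e. A² = (3·π·a^5)^(−1).
In terms of u = s/a (A², 4π and the length scale all cancel between numerator and denominator), P = [∫_{1.6}^{∞} u^4·e^(-2·u) du] / [∫_{0}^{∞} u^4·e^(-2·u) du].
With ∫ u^4·e^(-2·u) du = -(u^4/2 + u^3 + 3·u^2/2 + 3·u/2 + 3/4)·e^(-2·u) + C, the region integral is ≈ 0.585459 and the full one is 3/4.
Taking the ratio yields P = 0.78061.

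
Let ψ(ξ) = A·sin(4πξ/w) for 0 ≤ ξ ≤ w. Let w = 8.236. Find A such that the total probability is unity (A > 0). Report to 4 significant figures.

A ≈ 0.4928

We need A² ∫|f|² dξ = 1, taking the integral from 0 to w.
Using sin²θ = (1 − cos 2θ)/2, carrying out the integral gives A² · w/2.
So A² = (w/2)^(−1).
With w = 8.236: A² = 0.24284 and A = 0.49278.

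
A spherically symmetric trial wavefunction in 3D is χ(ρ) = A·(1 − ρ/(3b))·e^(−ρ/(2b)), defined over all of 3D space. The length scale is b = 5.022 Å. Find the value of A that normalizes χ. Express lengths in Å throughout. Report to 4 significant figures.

The normalization condition is ∫|χ|² 4πρ² dρ = 1 from 0 to ∞.
In 3D with spherical symmetry the volume element is 4πρ² dρ.
With χ = A·(1 − ρ/(3b))·e^(−ρ/(2b)), the integral evaluates to A²·[8·π·b^3/3].
So A² = (8·π·b^3/3)^(−1).
With b = 5.022: A² = 0.00094243 and A = 0.030699.

A ≈ 0.03070 Å^(-3/2)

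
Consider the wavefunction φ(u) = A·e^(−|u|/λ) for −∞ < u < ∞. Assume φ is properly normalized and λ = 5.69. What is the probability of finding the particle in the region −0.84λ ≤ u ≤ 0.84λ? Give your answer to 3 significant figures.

|φ|² is the probability density, so P = ∫_{−0.84λ}^{0.84λ} |φ|² du.
Since A² = 1/(λ), this is the region integral divided by the full normalization integral.
Both integrals are even about u = 0, so only the u ≥ 0 halves are needed (the factors of 2 cancel). Substituting t = u/λ, A² and the length scale cancel in the ratio: P = ∫_{0}^{0.84} e^(-2·t) dt / ∫_{0}^{∞} e^(-2·t) dt.
With ∫ e^(-2·t) dt = -e^(-2·t)/2 + C, the region integral is 1/2 - e^(-42/25)/2 and the full one is 1/2.
The result is P = 0.8136.

P ≈ 0.814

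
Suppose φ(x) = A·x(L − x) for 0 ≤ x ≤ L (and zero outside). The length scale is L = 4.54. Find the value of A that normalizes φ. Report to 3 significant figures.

Require ∫ |φ|² dx = 1 over the whole domain.
Expanding the polynomial and integrating term by term, ∫|φ|² dx = A²·(L^5/30).
Setting this equal to 1 gives A² = 1/(L^5/30).
Plugging in L = 4.54 yields A = 0.1247.

A ≈ 0.125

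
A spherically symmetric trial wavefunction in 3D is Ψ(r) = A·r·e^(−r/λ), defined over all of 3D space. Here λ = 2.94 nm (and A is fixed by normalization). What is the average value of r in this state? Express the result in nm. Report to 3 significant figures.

By definition ⟨r⟩ = ∫ r |Ψ(r)|² 4πr² dr.
Using ∫₀^∞ rⁿ e^(−αr) dr = n!/αⁿ⁺¹, the ratio of the moment integral to the normalization integral gives ⟨r⟩ = 5·λ/2.
With λ = 2.94, ⟨r⟩ = 7.350.

⟨r⟩ ≈ 7.35 nm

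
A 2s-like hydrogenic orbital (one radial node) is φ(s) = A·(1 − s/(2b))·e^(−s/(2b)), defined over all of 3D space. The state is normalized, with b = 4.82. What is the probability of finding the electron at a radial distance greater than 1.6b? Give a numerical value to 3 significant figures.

P = ∫ |φ|² 4πs² ds over s > 1.6b.
The full normalization integral is A²·[8·π·b^3] = 1, fixing A².
Substituting u = s/b, A², 4π and the length scale all cancel in the ratio: P = ∫_{1.6}^{∞} u^2·(1 - u/2)^2·e^(-u) du / ∫_{0}^{∞} u^2·(1 - u/2)^2·e^(-u) du.
With ∫ u^2·(1 - u/2)^2·e^(-u) du = -(u^4/4 + u^2 + 2·u + 2)·e^(-u) + C, the region integral is 5874·e^(-8/5)/625 and the full one is 2.
This evaluates to P = 0.9488.

P ≈ 0.949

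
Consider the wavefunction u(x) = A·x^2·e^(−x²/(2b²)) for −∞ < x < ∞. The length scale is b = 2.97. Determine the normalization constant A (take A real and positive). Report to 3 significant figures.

Require ∫ |u|² dx = 1 over the whole domain.
Using the Gaussian integral ∫_{−∞}^{∞} e^(−αx²) dx = √(π/α), with u = A·x^2·e^(−x²/(2b²)), the integral evaluates to A²·[3·√(π)·b^5/4].
Hence A² = 1/[3·√(π)·b^5/4].
Substituting b = 2.97 gives A² = 0.003255, so A = 0.05705.

A ≈ 0.0571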